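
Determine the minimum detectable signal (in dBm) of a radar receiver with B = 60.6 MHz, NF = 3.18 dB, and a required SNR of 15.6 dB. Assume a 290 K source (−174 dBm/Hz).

Sensitivity = −174 + 10 log₁₀(B) + NF + SNR_min
= −174 + 77.82 + 3.18 + 15.6
= −77.40 dBm → −77.4 dBm

−77.4 dBm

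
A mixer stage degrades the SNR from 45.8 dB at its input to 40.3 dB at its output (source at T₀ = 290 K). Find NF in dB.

5.5 dB

NF (dB) = SNR_in(dB) − SNR_out(dB) when the source is at T₀
NF = 45.8 − 40.3 = 5.5 dB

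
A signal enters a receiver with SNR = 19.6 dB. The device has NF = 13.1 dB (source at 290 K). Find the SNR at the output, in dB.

By definition F = SNR_in/SNR_out, so in dB: SNR_out = SNR_in − NF
SNR_out = 19.6 − 13.1 = 6.5 dB

6.5 dB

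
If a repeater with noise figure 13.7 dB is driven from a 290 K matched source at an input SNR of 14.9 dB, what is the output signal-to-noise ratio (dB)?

1.2 dB

By definition F = SNR_in/SNR_out, so in dB: SNR_out = SNR_in − NF
SNR_out = 14.9 − 13.7 = 1.2 dB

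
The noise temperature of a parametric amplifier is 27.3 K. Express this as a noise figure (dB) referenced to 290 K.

F = 1 + T_e/T₀ = 1 + 27.3/290 = 1.09414
NF = 10 log₁₀(1.09414) = 0.391 dB

0.391 dB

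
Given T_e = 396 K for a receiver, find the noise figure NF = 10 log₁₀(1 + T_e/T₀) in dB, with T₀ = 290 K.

3.74 dB

F = 1 + T_e/T₀ = 1 + 396/290 = 2.36552
NF = 10 log₁₀(2.36552) = 3.74 dB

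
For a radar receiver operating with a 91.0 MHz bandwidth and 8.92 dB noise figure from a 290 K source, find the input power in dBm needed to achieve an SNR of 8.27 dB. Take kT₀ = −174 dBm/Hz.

Sensitivity = −174 + 10 log₁₀(B) + NF + SNR_min
= −174 + 79.59 + 8.92 + 8.27
= −77.22 dBm → −77.2 dBm

−77.2 dBm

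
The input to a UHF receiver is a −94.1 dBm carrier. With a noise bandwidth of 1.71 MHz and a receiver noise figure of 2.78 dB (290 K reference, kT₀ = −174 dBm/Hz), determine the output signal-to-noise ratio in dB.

Noise floor: N = −174 + 10 log₁₀(B) + NF
10 log₁₀(1.71×10⁶) = 62.33 dB
N = −174 + 62.33 + 2.78 = −108.89 dBm
SNR = P_sig − N = −94.1 − (−108.89) = 14.79 dB → 14.8 dB

14.8 dB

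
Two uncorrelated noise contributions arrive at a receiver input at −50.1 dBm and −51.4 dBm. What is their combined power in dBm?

−47.7 dBm

Convert to linear, add, convert back:
P₁ = 9.77×10⁻⁹ W, P₂ = 7.24×10⁻⁹ W
P_tot = 1.70×10⁻⁸ W → 10 log₁₀(P_tot / 10⁻³) = −47.7 dBm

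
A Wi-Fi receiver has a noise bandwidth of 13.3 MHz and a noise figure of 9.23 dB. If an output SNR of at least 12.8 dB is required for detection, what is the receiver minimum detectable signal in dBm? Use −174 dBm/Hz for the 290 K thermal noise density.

Sensitivity = −174 + 10 log₁₀(B) + NF + SNR_min
= −174 + 71.24 + 9.23 + 12.8
= −80.73 dBm → −80.7 dBm

−80.7 dBm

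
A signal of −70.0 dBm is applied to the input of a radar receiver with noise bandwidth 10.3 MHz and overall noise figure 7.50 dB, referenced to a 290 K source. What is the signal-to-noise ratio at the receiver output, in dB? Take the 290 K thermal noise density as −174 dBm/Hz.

26.4 dB

Noise floor: N = −174 + 10 log₁₀(B) + NF
10 log₁₀(1.03×10⁷) = 70.13 dB
N = −174 + 70.13 + 7.50 = −96.37 dBm
SNR = P_sig − N = −70.0 − (−96.37) = 26.37 dB → 26.4 dB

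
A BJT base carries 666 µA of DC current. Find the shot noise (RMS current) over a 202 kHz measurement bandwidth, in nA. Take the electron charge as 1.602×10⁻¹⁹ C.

I_n = √(2qI·B)
2qI·B = 2 × 1.602×10⁻¹⁹ × 6.66×10⁻⁴ × 2.02×10⁵ = 4.31×10⁻¹⁷ A²
I_n = √(4.31×10⁻¹⁷) = 6.57×10⁻⁹ A = 6.57 nA

6.57 nA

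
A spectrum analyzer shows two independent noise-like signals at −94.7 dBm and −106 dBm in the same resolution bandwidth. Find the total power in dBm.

−94.4 dBm

Convert to linear, add, convert back:
P₁ = 3.39×10⁻¹³ W, P₂ = 2.51×10⁻¹⁴ W
P_tot = 3.64×10⁻¹³ W → 10 log₁₀(P_tot / 10⁻³) = −94.4 dBm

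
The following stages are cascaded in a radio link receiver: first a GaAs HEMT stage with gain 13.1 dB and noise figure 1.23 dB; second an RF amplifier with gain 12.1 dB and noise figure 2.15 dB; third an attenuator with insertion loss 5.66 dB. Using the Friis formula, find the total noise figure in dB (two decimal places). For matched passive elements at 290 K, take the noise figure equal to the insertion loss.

Convert to linear (a loss of L dB is a gain of −L dB): F_i = 10^(NF_i/10), G_i = 10^(G_i,dB/10)
  Stage 1: F_1 = 10^(1.23/10) = 1.327, G_1 = 10^(13.1/10) = 20.42
  Stage 2: F_2 = 10^(2.15/10) = 1.641, G_2 = 10^(12.1/10) = 16.22
  Stage 3: F_3 = 10^(5.66/10) = 3.681, G_3 = 10^(−5.66/10) = 0.2716
Friis cascade:
  F = 1.327 + (1.641 − 1)/20.42 + (3.681 − 1)/331.1 = 1.367
NF = 10 log₁₀(1.367) = 1.36 dB

1.36 dB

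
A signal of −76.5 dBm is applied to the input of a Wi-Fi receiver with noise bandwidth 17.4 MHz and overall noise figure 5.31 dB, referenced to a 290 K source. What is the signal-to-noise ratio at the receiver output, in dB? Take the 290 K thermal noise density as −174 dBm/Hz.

19.8 dB

Noise floor: N = −174 + 10 log₁₀(B) + NF
10 log₁₀(1.74×10⁷) = 72.41 dB
N = −174 + 72.41 + 5.31 = −96.28 dBm
SNR = P_sig − N = −76.5 − (−96.28) = 19.78 dB → 19.8 dB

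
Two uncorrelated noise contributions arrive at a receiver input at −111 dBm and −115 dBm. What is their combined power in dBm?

−109.5 dBm

Convert to linear, add, convert back:
P₁ = 7.94×10⁻¹⁵ W, P₂ = 3.16×10⁻¹⁵ W
P_tot = 1.11×10⁻¹⁴ W → 10 log₁₀(P_tot / 10⁻³) = −109.5 dBm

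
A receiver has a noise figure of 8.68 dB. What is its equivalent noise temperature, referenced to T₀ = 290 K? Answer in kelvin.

1850 K

F = 10^(8.68/10) = 7.37904
T_e = (F − 1)·T₀ = (7.37904 − 1) × 290 = 1850 K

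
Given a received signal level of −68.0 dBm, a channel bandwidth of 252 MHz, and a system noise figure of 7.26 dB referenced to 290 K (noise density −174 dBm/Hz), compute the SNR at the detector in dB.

Noise floor: N = −174 + 10 log₁₀(B) + NF
10 log₁₀(2.52×10⁸) = 84.01 dB
N = −174 + 84.01 + 7.26 = −82.73 dBm
SNR = P_sig − N = −68.0 − (−82.73) = 14.73 dB → 14.7 dB

14.7 dB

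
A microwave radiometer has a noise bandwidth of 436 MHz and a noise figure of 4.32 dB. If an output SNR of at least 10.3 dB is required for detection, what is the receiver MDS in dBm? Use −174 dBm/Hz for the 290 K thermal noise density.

Sensitivity = −174 + 10 log₁₀(B) + NF + SNR_min
= −174 + 86.39 + 4.32 + 10.3
= −72.99 dBm → −73.0 dBm

−73.0 dBm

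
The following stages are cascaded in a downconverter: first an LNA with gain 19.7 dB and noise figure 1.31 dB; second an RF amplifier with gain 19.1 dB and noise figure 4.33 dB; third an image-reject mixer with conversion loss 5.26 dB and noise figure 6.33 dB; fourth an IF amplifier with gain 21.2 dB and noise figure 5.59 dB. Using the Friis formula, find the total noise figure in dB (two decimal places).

1.37 dB

Convert to linear (a loss of L dB is a gain of −L dB): F_i = 10^(NF_i/10), G_i = 10^(G_i,dB/10)
  Stage 1: F_1 = 10^(1.31/10) = 1.352, G_1 = 10^(19.7/10) = 93.33
  Stage 2: F_2 = 10^(4.33/10) = 2.710, G_2 = 10^(19.1/10) = 81.28
  Stage 3: F_3 = 10^(6.33/10) = 4.295, G_3 = 10^(−5.26/10) = 0.2979
  Stage 4: F_4 = 10^(5.59/10) = 3.622, G_4 = 10^(21.2/10) = 131.8
Friis cascade:
  F = 1.352 + (2.710 − 1)/93.33 + (4.295 − 1)/7586 + (3.622 − 1)/2259 = 1.372
NF = 10 log₁₀(1.372) = 1.37 dB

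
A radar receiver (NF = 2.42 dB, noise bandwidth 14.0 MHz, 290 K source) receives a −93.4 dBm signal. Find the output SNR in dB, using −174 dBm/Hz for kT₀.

6.7 dB

Noise floor: N = −174 + 10 log₁₀(B) + NF
10 log₁₀(1.40×10⁷) = 71.46 dB
N = −174 + 71.46 + 2.42 = −100.12 dBm
SNR = P_sig − N = −93.4 − (−100.12) = 6.72 dB → 6.7 dB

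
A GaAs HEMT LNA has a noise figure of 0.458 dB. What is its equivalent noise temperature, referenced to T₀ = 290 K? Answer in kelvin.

32.3 K

F = 10^(0.458/10) = 1.11122
T_e = (F − 1)·T₀ = (1.11122 − 1) × 290 = 32.3 K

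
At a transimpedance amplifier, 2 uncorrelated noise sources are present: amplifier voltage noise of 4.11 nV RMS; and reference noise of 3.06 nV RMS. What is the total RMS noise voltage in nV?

Uncorrelated sources add in power (mean-square): V_tot = √(ΣV_i²)
V_tot = √[(4.11×10⁻⁹)² + (3.06×10⁻⁹)²] = 5.12×10⁻⁹ V = 5.12 nV

5.12 nV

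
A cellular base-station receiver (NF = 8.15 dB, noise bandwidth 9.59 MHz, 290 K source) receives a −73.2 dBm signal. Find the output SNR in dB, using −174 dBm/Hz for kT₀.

22.8 dB

Noise floor: N = −174 + 10 log₁₀(B) + NF
10 log₁₀(9.59×10⁶) = 69.82 dB
N = −174 + 69.82 + 8.15 = −96.03 dBm
SNR = P_sig − N = −73.2 − (−96.03) = 22.83 dB → 22.8 dB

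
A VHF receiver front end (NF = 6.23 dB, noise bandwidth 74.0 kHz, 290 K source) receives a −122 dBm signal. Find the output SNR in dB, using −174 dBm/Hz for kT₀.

−2.9 dB

Noise floor: N = −174 + 10 log₁₀(B) + NF
10 log₁₀(7.40×10⁴) = 48.69 dB
N = −174 + 48.69 + 6.23 = −119.08 dBm
SNR = P_sig − N = −122 − (−119.08) = −2.92 dB → −2.9 dB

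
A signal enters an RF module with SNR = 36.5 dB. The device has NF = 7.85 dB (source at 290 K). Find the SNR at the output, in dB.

28.65 dB

By definition F = SNR_in/SNR_out, so in dB: SNR_out = SNR_in − NF
SNR_out = 36.5 − 7.85 = 28.65 dB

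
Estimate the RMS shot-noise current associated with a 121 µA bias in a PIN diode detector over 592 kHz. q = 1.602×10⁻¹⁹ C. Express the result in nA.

I_n = √(2qI·B)
2qI·B = 2 × 1.602×10⁻¹⁹ × 1.21×10⁻⁴ × 5.92×10⁵ = 2.30×10⁻¹⁷ A²
I_n = √(2.30×10⁻¹⁷) = 4.79×10⁻⁹ A = 4.79 nA

4.79 nA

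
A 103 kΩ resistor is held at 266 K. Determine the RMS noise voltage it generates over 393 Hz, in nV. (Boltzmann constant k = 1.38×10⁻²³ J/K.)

771 nV

V_n = √(4kTRB)
4kTRB = 4 × 1.38×10⁻²³ × 266 × 1.03×10⁵ × 3.93×10² = 5.94×10⁻¹³ V²
V_n = √(5.94×10⁻¹³) = 7.71×10⁻⁷ V = 771 nV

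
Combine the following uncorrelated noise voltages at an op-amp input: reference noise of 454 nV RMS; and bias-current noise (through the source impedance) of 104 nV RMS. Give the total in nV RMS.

Uncorrelated sources add in power (mean-square): V_tot = √(ΣV_i²)
V_tot = √[(4.54×10⁻⁷)² + (1.04×10⁻⁷)²] = 4.66×10⁻⁷ V = 466 nV

466 nV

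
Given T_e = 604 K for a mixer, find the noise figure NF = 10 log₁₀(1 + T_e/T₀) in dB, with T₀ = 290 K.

F = 1 + T_e/T₀ = 1 + 604/290 = 3.08276
NF = 10 log₁₀(3.08276) = 4.89 dB

4.89 dB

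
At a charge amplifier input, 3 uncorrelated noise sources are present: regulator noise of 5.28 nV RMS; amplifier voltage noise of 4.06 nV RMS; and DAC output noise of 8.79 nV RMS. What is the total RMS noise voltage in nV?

Uncorrelated sources add in power (mean-square): V_tot = √(ΣV_i²)
V_tot = √[(5.28×10⁻⁹)² + (4.06×10⁻⁹)² + (8.79×10⁻⁹)²] = 1.10×10⁻⁸ V = 11.0 nV

11.0 nV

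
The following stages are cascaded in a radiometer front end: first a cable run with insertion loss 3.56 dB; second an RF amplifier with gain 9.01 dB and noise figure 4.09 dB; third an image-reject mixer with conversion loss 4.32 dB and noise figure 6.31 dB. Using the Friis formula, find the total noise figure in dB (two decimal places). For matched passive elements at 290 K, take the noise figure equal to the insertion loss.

Convert to linear (a loss of L dB is a gain of −L dB): F_i = 10^(NF_i/10), G_i = 10^(G_i,dB/10)
  Stage 1: F_1 = 10^(3.56/10) = 2.270, G_1 = 10^(−3.56/10) = 0.4406
  Stage 2: F_2 = 10^(4.09/10) = 2.564, G_2 = 10^(9.01/10) = 7.962
  Stage 3: F_3 = 10^(6.31/10) = 4.276, G_3 = 10^(−4.32/10) = 0.3698
Friis cascade:
  F = 2.270 + (2.564 − 1)/0.4406 + (4.276 − 1)/3.508 = 6.755
NF = 10 log₁₀(6.755) = 8.30 dB

8.30 dB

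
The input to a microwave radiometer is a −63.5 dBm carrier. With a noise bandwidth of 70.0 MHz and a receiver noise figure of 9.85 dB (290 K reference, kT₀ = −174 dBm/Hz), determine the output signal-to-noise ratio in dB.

Noise floor: N = −174 + 10 log₁₀(B) + NF
10 log₁₀(7.00×10⁷) = 78.45 dB
N = −174 + 78.45 + 9.85 = −85.70 dBm
SNR = P_sig − N = −63.5 − (−85.70) = 22.20 dB → 22.2 dB

22.2 dB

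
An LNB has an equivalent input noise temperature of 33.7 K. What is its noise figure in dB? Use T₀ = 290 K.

F = 1 + T_e/T₀ = 1 + 33.7/290 = 1.11621
NF = 10 log₁₀(1.11621) = 0.477 dB

0.477 dB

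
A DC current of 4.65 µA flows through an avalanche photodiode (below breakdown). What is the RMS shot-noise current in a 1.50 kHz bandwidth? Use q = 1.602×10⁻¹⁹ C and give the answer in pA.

I_n = √(2qI·B)
2qI·B = 2 × 1.602×10⁻¹⁹ × 4.65×10⁻⁶ × 1.50×10³ = 2.23×10⁻²¹ A²
I_n = √(2.23×10⁻²¹) = 4.73×10⁻¹¹ A = 47.3 pA

47.3 pA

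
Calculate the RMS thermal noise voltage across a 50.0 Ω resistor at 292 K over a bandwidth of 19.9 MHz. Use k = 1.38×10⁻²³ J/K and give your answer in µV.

4.00 µV

V_n = √(4kTRB)
4kTRB = 4 × 1.38×10⁻²³ × 292 × 5.00×10¹ × 1.99×10⁷ = 1.60×10⁻¹¹ V²
V_n = √(1.60×10⁻¹¹) = 4.00×10⁻⁶ V = 4.00 µV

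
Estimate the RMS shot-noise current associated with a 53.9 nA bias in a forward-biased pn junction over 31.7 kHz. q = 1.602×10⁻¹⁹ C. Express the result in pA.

I_n = √(2qI·B)
2qI·B = 2 × 1.602×10⁻¹⁹ × 5.39×10⁻⁸ × 3.17×10⁴ = 5.47×10⁻²² A²
I_n = √(5.47×10⁻²²) = 2.34×10⁻¹¹ A = 23.4 pA

23.4 pA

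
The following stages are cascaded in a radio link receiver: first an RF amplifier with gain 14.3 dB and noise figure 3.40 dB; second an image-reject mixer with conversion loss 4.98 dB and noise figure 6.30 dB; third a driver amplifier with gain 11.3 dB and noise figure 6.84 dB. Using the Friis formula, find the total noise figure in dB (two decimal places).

4.40 dB

Convert to linear (a loss of L dB is a gain of −L dB): F_i = 10^(NF_i/10), G_i = 10^(G_i,dB/10)
  Stage 1: F_1 = 10^(3.40/10) = 2.188, G_1 = 10^(14.3/10) = 26.92
  Stage 2: F_2 = 10^(6.30/10) = 4.266, G_2 = 10^(−4.98/10) = 0.3177
  Stage 3: F_3 = 10^(6.84/10) = 4.831, G_3 = 10^(11.3/10) = 13.49
Friis cascade:
  F = 2.188 + (4.266 − 1)/26.92 + (4.831 − 1)/8.551 = 2.757
NF = 10 log₁₀(2.757) = 4.40 dB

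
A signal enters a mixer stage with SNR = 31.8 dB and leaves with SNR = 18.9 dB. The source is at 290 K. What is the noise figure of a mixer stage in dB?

12.9 dB

NF (dB) = SNR_in(dB) − SNR_out(dB) when the source is at T₀
NF = 31.8 − 18.9 = 12.9 dB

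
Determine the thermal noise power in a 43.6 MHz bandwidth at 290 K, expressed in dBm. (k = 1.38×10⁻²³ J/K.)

−97.6 dBm

P_n = kTB = 1.38×10⁻²³ × 290 × 4.36×10⁷ = 1.74×10⁻¹³ W
In dBm: 10 log₁₀(1.74×10⁻¹³ / 10⁻³) = −97.6 dBm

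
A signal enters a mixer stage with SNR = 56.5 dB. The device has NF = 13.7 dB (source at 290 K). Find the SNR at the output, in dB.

42.8 dB

By definition F = SNR_in/SNR_out, so in dB: SNR_out = SNR_in − NF
SNR_out = 56.5 − 13.7 = 42.8 dB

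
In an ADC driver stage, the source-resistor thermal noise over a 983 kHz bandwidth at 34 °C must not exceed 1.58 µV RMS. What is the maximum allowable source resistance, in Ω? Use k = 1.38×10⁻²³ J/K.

T = 34 °C + 273.15 = 307.15 K
Johnson–Nyquist: V_n = √(4kTRB) ⇒ R = V_n² / (4kTB)
4kTB = 4 × 1.38×10⁻²³ × 307.15 × 9.83×10⁵ = 1.67×10⁻¹⁴
R = (1.58×10⁻⁶)² / 1.67×10⁻¹⁴ = 1.50×10² Ω = 150 Ω

150 Ω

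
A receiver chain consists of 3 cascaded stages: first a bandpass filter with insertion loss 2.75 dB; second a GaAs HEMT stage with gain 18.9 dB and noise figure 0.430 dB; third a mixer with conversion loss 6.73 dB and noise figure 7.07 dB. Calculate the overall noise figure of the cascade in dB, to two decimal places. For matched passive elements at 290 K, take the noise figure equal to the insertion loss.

Convert to linear (a loss of L dB is a gain of −L dB): F_i = 10^(NF_i/10), G_i = 10^(G_i,dB/10)
  Stage 1: F_1 = 10^(2.75/10) = 1.884, G_1 = 10^(−2.75/10) = 0.5309
  Stage 2: F_2 = 10^(0.430/10) = 1.104, G_2 = 10^(18.9/10) = 77.62
  Stage 3: F_3 = 10^(7.07/10) = 5.093, G_3 = 10^(−6.73/10) = 0.2123
Friis cascade:
  F = 1.884 + (1.104 − 1)/0.5309 + (5.093 − 1)/41.21 = 2.179
NF = 10 log₁₀(2.179) = 3.38 dB

3.38 dB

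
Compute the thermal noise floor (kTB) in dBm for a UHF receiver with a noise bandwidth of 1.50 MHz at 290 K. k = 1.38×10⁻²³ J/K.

P_n = kTB = 1.38×10⁻²³ × 290 × 1.50×10⁶ = 6.00×10⁻¹⁵ W
In dBm: 10 log₁₀(6.00×10⁻¹⁵ / 10⁻³) = −112.2 dBm

−112.2 dBm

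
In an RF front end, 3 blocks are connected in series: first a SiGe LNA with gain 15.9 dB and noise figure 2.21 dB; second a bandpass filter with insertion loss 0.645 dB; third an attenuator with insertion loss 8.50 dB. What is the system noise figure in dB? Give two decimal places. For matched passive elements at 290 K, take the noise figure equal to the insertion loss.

2.67 dB

Convert to linear (a loss of L dB is a gain of −L dB): F_i = 10^(NF_i/10), G_i = 10^(G_i,dB/10)
  Stage 1: F_1 = 10^(2.21/10) = 1.663, G_1 = 10^(15.9/10) = 38.90
  Stage 2: F_2 = 10^(0.645/10) = 1.160, G_2 = 10^(−0.645/10) = 0.8620
  Stage 3: F_3 = 10^(8.50/10) = 7.079, G_3 = 10^(−8.50/10) = 0.1413
Friis cascade:
  F = 1.663 + (1.160 − 1)/38.90 + (7.079 − 1)/33.54 = 1.849
NF = 10 log₁₀(1.849) = 2.67 dB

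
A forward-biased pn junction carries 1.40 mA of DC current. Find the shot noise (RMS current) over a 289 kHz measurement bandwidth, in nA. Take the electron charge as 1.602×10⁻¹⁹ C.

I_n = √(2qI·B)
2qI·B = 2 × 1.602×10⁻¹⁹ × 1.40×10⁻³ × 2.89×10⁵ = 1.30×10⁻¹⁶ A²
I_n = √(1.30×10⁻¹⁶) = 1.14×10⁻⁸ A = 11.4 nA

11.4 nA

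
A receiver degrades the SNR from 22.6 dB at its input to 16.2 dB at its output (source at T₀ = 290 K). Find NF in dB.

NF (dB) = SNR_in(dB) − SNR_out(dB) when the source is at T₀
NF = 22.6 − 16.2 = 6.4 dB

6.4 dB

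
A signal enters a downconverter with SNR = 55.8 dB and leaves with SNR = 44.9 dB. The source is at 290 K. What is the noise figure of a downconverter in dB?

10.9 dB

NF (dB) = SNR_in(dB) − SNR_out(dB) when the source is at T₀
NF = 55.8 − 44.9 = 10.9 dB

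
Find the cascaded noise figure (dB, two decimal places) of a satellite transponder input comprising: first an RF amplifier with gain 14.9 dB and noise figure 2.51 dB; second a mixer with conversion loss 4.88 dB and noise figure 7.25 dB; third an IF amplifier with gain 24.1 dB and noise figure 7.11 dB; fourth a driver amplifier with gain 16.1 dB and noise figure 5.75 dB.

Convert to linear (a loss of L dB is a gain of −L dB): F_i = 10^(NF_i/10), G_i = 10^(G_i,dB/10)
  Stage 1: F_1 = 10^(2.51/10) = 1.782, G_1 = 10^(14.9/10) = 30.90
  Stage 2: F_2 = 10^(7.25/10) = 5.309, G_2 = 10^(−4.88/10) = 0.3251
  Stage 3: F_3 = 10^(7.11/10) = 5.140, G_3 = 10^(24.1/10) = 257.0
  Stage 4: F_4 = 10^(5.75/10) = 3.758, G_4 = 10^(16.1/10) = 40.74
Friis cascade:
  F = 1.782 + (5.309 − 1)/30.90 + (5.140 − 1)/10.05 + (3.758 − 1)/2582 = 2.335
NF = 10 log₁₀(2.335) = 3.68 dB

3.68 dB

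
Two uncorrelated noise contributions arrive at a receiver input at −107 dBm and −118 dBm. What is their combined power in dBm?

Convert to linear, add, convert back:
P₁ = 2.00×10⁻¹⁴ W, P₂ = 1.58×10⁻¹⁵ W
P_tot = 2.15×10⁻¹⁴ W → 10 log₁₀(P_tot / 10⁻³) = −106.7 dBm

−106.7 dBm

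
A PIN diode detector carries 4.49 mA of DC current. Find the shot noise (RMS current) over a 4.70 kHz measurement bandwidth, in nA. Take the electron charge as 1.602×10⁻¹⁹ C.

2.60 nA

I_n = √(2qI·B)
2qI·B = 2 × 1.602×10⁻¹⁹ × 4.49×10⁻³ × 4.70×10³ = 6.76×10⁻¹⁸ A²
I_n = √(6.76×10⁻¹⁸) = 2.60×10⁻⁹ A = 2.60 nA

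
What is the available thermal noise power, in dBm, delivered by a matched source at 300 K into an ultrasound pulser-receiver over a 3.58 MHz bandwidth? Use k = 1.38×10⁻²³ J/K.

−108.3 dBm

P_n = kTB = 1.38×10⁻²³ × 300 × 3.58×10⁶ = 1.48×10⁻¹⁴ W
In dBm: 10 log₁₀(1.48×10⁻¹⁴ / 10⁻³) = −108.3 dBm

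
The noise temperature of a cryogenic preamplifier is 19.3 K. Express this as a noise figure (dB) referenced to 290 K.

0.280 dB

F = 1 + T_e/T₀ = 1 + 19.3/290 = 1.06655
NF = 10 log₁₀(1.06655) = 0.280 dB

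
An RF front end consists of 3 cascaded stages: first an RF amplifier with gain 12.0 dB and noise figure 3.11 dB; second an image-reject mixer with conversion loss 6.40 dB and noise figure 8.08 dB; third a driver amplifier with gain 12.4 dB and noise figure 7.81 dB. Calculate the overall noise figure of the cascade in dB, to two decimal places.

5.77 dB

Convert to linear (a loss of L dB is a gain of −L dB): F_i = 10^(NF_i/10), G_i = 10^(G_i,dB/10)
  Stage 1: F_1 = 10^(3.11/10) = 2.046, G_1 = 10^(12.0/10) = 15.85
  Stage 2: F_2 = 10^(8.08/10) = 6.427, G_2 = 10^(−6.40/10) = 0.2291
  Stage 3: F_3 = 10^(7.81/10) = 6.039, G_3 = 10^(12.4/10) = 17.38
Friis cascade:
  F = 2.046 + (6.427 − 1)/15.85 + (6.039 − 1)/3.631 = 3.777
NF = 10 log₁₀(3.777) = 5.77 dB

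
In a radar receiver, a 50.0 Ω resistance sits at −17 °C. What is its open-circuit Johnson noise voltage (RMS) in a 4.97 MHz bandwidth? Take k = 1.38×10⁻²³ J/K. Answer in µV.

1.87 µV

T = −17 °C + 273.15 = 256.15 K
V_n = √(4kTRB)
4kTRB = 4 × 1.38×10⁻²³ × 256.15 × 5.00×10¹ × 4.97×10⁶ = 3.51×10⁻¹² V²
V_n = √(3.51×10⁻¹²) = 1.87×10⁻⁶ V = 1.87 µV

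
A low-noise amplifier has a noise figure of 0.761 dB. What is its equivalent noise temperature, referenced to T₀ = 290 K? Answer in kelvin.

55.5 K

F = 10^(0.761/10) = 1.19152
T_e = (F − 1)·T₀ = (1.19152 − 1) × 290 = 55.5 K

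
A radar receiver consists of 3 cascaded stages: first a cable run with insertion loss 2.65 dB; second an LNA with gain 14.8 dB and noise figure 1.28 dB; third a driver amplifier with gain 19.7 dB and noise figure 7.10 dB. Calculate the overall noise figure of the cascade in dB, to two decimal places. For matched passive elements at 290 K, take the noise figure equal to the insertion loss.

Convert to linear (a loss of L dB is a gain of −L dB): F_i = 10^(NF_i/10), G_i = 10^(G_i,dB/10)
  Stage 1: F_1 = 10^(2.65/10) = 1.841, G_1 = 10^(−2.65/10) = 0.5433
  Stage 2: F_2 = 10^(1.28/10) = 1.343, G_2 = 10^(14.8/10) = 30.20
  Stage 3: F_3 = 10^(7.10/10) = 5.129, G_3 = 10^(19.7/10) = 93.33
Friis cascade:
  F = 1.841 + (1.343 − 1)/0.5433 + (5.129 − 1)/16.41 = 2.723
NF = 10 log₁₀(2.723) = 4.35 dB

4.35 dB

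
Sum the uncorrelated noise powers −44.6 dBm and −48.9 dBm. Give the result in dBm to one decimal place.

Convert to linear, add, convert back:
P₁ = 3.47×10⁻⁸ W, P₂ = 1.29×10⁻⁸ W
P_tot = 4.76×10⁻⁸ W → 10 log₁₀(P_tot / 10⁻³) = −43.2 dBm

−43.2 dBm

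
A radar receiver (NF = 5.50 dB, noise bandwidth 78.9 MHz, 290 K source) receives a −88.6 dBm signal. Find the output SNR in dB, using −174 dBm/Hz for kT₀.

Noise floor: N = −174 + 10 log₁₀(B) + NF
10 log₁₀(7.89×10⁷) = 78.97 dB
N = −174 + 78.97 + 5.50 = −89.53 dBm
SNR = P_sig − N = −88.6 − (−89.53) = 0.93 dB → 0.9 dB

0.9 dB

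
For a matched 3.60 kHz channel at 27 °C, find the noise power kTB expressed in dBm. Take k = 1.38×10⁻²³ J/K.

−138.3 dBm

T = 27 °C + 273.15 = 300.15 K
P_n = kTB = 1.38×10⁻²³ × 300.15 × 3.60×10³ = 1.49×10⁻¹⁷ W
In dBm: 10 log₁₀(1.49×10⁻¹⁷ / 10⁻³) = −138.3 dBm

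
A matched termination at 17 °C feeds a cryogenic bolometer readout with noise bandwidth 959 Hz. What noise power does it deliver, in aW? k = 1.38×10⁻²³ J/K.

3.84 aW

T = 17 °C + 273.15 = 290.15 K
P_n = kTB = 1.38×10⁻²³ × 290.15 × 9.59×10² = 3.84×10⁻¹⁸ W = 3.84 aW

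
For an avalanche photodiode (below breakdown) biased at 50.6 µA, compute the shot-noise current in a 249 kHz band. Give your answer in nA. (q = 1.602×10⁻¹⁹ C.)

I_n = √(2qI·B)
2qI·B = 2 × 1.602×10⁻¹⁹ × 5.06×10⁻⁵ × 2.49×10⁵ = 4.04×10⁻¹⁸ A²
I_n = √(4.04×10⁻¹⁸) = 2.01×10⁻⁹ A = 2.01 nA

2.01 nA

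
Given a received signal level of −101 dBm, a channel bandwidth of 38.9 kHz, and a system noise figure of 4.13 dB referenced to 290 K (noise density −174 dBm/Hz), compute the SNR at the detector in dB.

23.0 dB

Noise floor: N = −174 + 10 log₁₀(B) + NF
10 log₁₀(3.89×10⁴) = 45.9 dB
N = −174 + 45.9 + 4.13 = −123.97 dBm
SNR = P_sig − N = −101 − (−123.97) = 22.97 dB → 23.0 dB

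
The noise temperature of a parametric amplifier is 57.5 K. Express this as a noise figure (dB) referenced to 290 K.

F = 1 + T_e/T₀ = 1 + 57.5/290 = 1.19828
NF = 10 log₁₀(1.19828) = 0.786 dB

0.786 dB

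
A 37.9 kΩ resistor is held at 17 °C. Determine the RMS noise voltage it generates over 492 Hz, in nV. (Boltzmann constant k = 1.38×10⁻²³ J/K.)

546 nV

T = 17 °C + 273.15 = 290.15 K
V_n = √(4kTRB)
4kTRB = 4 × 1.38×10⁻²³ × 290.15 × 3.79×10⁴ × 4.92×10² = 2.99×10⁻¹³ V²
V_n = √(2.99×10⁻¹³) = 5.46×10⁻⁷ V = 546 nV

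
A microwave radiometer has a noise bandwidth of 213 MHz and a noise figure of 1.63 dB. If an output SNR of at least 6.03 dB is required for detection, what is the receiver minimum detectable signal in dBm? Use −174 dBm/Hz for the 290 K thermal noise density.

Sensitivity = −174 + 10 log₁₀(B) + NF + SNR_min
= −174 + 83.28 + 1.63 + 6.03
= −83.06 dBm → −83.1 dBm

−83.1 dBm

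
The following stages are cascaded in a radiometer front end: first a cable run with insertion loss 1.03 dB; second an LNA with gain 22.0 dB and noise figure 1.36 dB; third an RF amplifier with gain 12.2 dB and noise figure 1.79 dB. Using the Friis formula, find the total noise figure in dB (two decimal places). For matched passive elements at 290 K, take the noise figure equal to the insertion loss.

Convert to linear (a loss of L dB is a gain of −L dB): F_i = 10^(NF_i/10), G_i = 10^(G_i,dB/10)
  Stage 1: F_1 = 10^(1.03/10) = 1.268, G_1 = 10^(−1.03/10) = 0.7889
  Stage 2: F_2 = 10^(1.36/10) = 1.368, G_2 = 10^(22.0/10) = 158.5
  Stage 3: F_3 = 10^(1.79/10) = 1.510, G_3 = 10^(12.2/10) = 16.60
Friis cascade:
  F = 1.268 + (1.368 − 1)/0.7889 + (1.510 − 1)/125.0 = 1.738
NF = 10 log₁₀(1.738) = 2.40 dB

2.40 dB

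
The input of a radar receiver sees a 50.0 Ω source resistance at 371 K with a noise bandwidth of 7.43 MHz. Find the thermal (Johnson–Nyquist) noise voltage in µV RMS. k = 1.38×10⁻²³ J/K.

2.76 µV

V_n = √(4kTRB)
4kTRB = 4 × 1.38×10⁻²³ × 371 × 5.00×10¹ × 7.43×10⁶ = 7.61×10⁻¹² V²
V_n = √(7.61×10⁻¹²) = 2.76×10⁻⁶ V = 2.76 µV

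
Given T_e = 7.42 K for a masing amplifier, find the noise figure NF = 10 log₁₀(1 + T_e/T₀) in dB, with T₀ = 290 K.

0.110 dB

F = 1 + T_e/T₀ = 1 + 7.42/290 = 1.02559
NF = 10 log₁₀(1.02559) = 0.110 dB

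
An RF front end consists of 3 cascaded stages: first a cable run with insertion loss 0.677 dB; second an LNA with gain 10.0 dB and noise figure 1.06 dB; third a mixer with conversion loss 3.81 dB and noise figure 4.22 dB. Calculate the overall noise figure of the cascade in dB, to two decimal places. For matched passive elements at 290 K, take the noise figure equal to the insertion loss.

2.26 dB

Convert to linear (a loss of L dB is a gain of −L dB): F_i = 10^(NF_i/10), G_i = 10^(G_i,dB/10)
  Stage 1: F_1 = 10^(0.677/10) = 1.169, G_1 = 10^(−0.677/10) = 0.8557
  Stage 2: F_2 = 10^(1.06/10) = 1.276, G_2 = 10^(10.0/10) = 10.00
  Stage 3: F_3 = 10^(4.22/10) = 2.642, G_3 = 10^(−3.81/10) = 0.4159
Friis cascade:
  F = 1.169 + (1.276 − 1)/0.8557 + (2.642 − 1)/8.557 = 1.684
NF = 10 log₁₀(1.684) = 2.26 dB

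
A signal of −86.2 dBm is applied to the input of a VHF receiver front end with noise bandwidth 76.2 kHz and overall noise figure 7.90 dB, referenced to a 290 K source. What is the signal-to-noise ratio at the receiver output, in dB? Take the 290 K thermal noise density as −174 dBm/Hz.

Noise floor: N = −174 + 10 log₁₀(B) + NF
10 log₁₀(7.62×10⁴) = 48.82 dB
N = −174 + 48.82 + 7.90 = −117.28 dBm
SNR = P_sig − N = −86.2 − (−117.28) = 31.08 dB → 31.1 dB

31.1 dB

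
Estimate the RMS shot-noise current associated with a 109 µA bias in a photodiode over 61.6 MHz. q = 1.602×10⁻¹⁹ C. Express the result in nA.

46.4 nA

I_n = √(2qI·B)
2qI·B = 2 × 1.602×10⁻¹⁹ × 1.09×10⁻⁴ × 6.16×10⁷ = 2.15×10⁻¹⁵ A²
I_n = √(2.15×10⁻¹⁵) = 4.64×10⁻⁸ A = 46.4 nA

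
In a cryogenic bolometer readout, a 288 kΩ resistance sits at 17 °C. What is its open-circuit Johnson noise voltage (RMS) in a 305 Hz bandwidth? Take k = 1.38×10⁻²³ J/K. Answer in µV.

T = 17 °C + 273.15 = 290.15 K
V_n = √(4kTRB)
4kTRB = 4 × 1.38×10⁻²³ × 290.15 × 2.88×10⁵ × 3.05×10² = 1.41×10⁻¹² V²
V_n = √(1.41×10⁻¹²) = 1.19×10⁻⁶ V = 1.19 µV

1.19 µV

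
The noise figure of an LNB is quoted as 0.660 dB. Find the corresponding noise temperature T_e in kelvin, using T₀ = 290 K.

F = 10^(0.660/10) = 1.16413
T_e = (F − 1)·T₀ = (1.16413 − 1) × 290 = 47.6 K

47.6 K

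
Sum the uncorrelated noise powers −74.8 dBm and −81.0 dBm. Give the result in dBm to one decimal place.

Convert to linear, add, convert back:
P₁ = 3.31×10⁻¹¹ W, P₂ = 7.94×10⁻¹² W
P_tot = 4.11×10⁻¹¹ W → 10 log₁₀(P_tot / 10⁻³) = −73.9 dBm

−73.9 dBm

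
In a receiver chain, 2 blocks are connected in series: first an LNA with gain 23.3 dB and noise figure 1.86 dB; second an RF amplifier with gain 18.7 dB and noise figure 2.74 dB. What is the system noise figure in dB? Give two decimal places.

Convert to linear (a loss of L dB is a gain of −L dB): F_i = 10^(NF_i/10), G_i = 10^(G_i,dB/10)
  Stage 1: F_1 = 10^(1.86/10) = 1.535, G_1 = 10^(23.3/10) = 213.8
  Stage 2: F_2 = 10^(2.74/10) = 1.879, G_2 = 10^(18.7/10) = 74.13
Friis cascade:
  F = 1.535 + (1.879 − 1)/213.8 = 1.539
NF = 10 log₁₀(1.539) = 1.87 dB

1.87 dB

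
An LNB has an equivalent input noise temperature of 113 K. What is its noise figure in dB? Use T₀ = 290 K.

1.43 dB

F = 1 + T_e/T₀ = 1 + 113/290 = 1.38966
NF = 10 log₁₀(1.38966) = 1.43 dB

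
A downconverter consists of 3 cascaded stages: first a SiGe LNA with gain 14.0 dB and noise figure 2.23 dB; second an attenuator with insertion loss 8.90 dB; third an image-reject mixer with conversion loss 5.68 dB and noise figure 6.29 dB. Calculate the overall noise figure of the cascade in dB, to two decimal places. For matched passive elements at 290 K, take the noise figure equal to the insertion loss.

Convert to linear (a loss of L dB is a gain of −L dB): F_i = 10^(NF_i/10), G_i = 10^(G_i,dB/10)
  Stage 1: F_1 = 10^(2.23/10) = 1.671, G_1 = 10^(14.0/10) = 25.12
  Stage 2: F_2 = 10^(8.90/10) = 7.762, G_2 = 10^(−8.90/10) = 0.1288
  Stage 3: F_3 = 10^(6.29/10) = 4.256, G_3 = 10^(−5.68/10) = 0.2704
Friis cascade:
  F = 1.671 + (7.762 − 1)/25.12 + (4.256 − 1)/3.236 = 2.947
NF = 10 log₁₀(2.947) = 4.69 dB

4.69 dB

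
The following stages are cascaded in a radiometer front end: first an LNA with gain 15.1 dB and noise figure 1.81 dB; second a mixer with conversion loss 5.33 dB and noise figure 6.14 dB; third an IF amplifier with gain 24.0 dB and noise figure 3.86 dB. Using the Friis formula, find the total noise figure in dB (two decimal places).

2.47 dB

Convert to linear (a loss of L dB is a gain of −L dB): F_i = 10^(NF_i/10), G_i = 10^(G_i,dB/10)
  Stage 1: F_1 = 10^(1.81/10) = 1.517, G_1 = 10^(15.1/10) = 32.36
  Stage 2: F_2 = 10^(6.14/10) = 4.111, G_2 = 10^(−5.33/10) = 0.2931
  Stage 3: F_3 = 10^(3.86/10) = 2.432, G_3 = 10^(24.0/10) = 251.2
Friis cascade:
  F = 1.517 + (4.111 − 1)/32.36 + (2.432 − 1)/9.484 = 1.764
NF = 10 log₁₀(1.764) = 2.47 dB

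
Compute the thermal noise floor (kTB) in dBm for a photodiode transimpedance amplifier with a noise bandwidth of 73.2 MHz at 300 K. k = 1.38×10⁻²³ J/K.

−95.2 dBm

P_n = kTB = 1.38×10⁻²³ × 300 × 7.32×10⁷ = 3.03×10⁻¹³ W
In dBm: 10 log₁₀(3.03×10⁻¹³ / 10⁻³) = −95.2 dBm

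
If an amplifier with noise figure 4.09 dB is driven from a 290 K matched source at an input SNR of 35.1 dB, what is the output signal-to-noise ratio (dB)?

31.01 dB

By definition F = SNR_in/SNR_out, so in dB: SNR_out = SNR_in − NF
SNR_out = 35.1 − 4.09 = 31.01 dB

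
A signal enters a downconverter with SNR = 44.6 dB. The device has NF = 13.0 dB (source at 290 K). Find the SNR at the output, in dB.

31.6 dB

By definition F = SNR_in/SNR_out, so in dB: SNR_out = SNR_in − NF
SNR_out = 44.6 − 13.0 = 31.6 dB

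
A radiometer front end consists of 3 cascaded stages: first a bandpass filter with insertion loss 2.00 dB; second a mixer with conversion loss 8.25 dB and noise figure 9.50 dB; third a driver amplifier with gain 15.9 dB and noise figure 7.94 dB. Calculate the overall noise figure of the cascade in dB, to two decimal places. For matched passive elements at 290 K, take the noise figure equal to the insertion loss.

Convert to linear (a loss of L dB is a gain of −L dB): F_i = 10^(NF_i/10), G_i = 10^(G_i,dB/10)
  Stage 1: F_1 = 10^(2.00/10) = 1.585, G_1 = 10^(−2.00/10) = 0.6310
  Stage 2: F_2 = 10^(9.50/10) = 8.913, G_2 = 10^(−8.25/10) = 0.1496
  Stage 3: F_3 = 10^(7.94/10) = 6.223, G_3 = 10^(15.9/10) = 38.90
Friis cascade:
  F = 1.585 + (8.913 − 1)/0.6310 + (6.223 − 1)/0.09441 = 69.45
NF = 10 log₁₀(69.45) = 18.42 dB

18.42 dB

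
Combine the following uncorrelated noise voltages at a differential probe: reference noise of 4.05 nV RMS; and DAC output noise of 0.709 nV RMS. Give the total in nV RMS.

4.11 nV

Uncorrelated sources add in power (mean-square): V_tot = √(ΣV_i²)
V_tot = √[(4.05×10⁻⁹)² + (7.09×10⁻¹⁰)²] = 4.11×10⁻⁹ V = 4.11 nV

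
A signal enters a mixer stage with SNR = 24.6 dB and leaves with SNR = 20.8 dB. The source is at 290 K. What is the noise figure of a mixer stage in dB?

3.8 dB

NF (dB) = SNR_in(dB) − SNR_out(dB) when the source is at T₀
NF = 24.6 − 20.8 = 3.8 dB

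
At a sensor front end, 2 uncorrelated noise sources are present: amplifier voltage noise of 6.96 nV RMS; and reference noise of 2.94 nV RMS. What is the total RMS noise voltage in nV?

7.56 nV

Uncorrelated sources add in power (mean-square): V_tot = √(ΣV_i²)
V_tot = √[(6.96×10⁻⁹)² + (2.94×10⁻⁹)²] = 7.56×10⁻⁹ V = 7.56 nV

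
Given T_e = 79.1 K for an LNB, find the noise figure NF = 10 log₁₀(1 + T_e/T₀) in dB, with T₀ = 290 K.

F = 1 + T_e/T₀ = 1 + 79.1/290 = 1.27276
NF = 10 log₁₀(1.27276) = 1.05 dB

1.05 dB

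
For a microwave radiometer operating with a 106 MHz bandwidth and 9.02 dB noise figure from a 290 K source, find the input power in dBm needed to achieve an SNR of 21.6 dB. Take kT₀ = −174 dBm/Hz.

−63.1 dBm

Sensitivity = −174 + 10 log₁₀(B) + NF + SNR_min
= −174 + 80.25 + 9.02 + 21.6
= −63.13 dBm → −63.1 dBm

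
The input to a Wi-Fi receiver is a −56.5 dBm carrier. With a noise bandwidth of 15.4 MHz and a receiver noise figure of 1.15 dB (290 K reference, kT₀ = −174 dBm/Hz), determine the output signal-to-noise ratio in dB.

Noise floor: N = −174 + 10 log₁₀(B) + NF
10 log₁₀(1.54×10⁷) = 71.88 dB
N = −174 + 71.88 + 1.15 = −100.97 dBm
SNR = P_sig − N = −56.5 − (−100.97) = 44.47 dB → 44.5 dB

44.5 dB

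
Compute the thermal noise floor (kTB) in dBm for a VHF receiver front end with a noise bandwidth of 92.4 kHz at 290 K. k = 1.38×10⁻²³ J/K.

P_n = kTB = 1.38×10⁻²³ × 290 × 9.24×10⁴ = 3.70×10⁻¹⁶ W
In dBm: 10 log₁₀(3.70×10⁻¹⁶ / 10⁻³) = −124.3 dBm

−124.3 dBm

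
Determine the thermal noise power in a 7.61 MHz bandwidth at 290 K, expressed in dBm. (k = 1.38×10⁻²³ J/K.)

P_n = kTB = 1.38×10⁻²³ × 290 × 7.61×10⁶ = 3.05×10⁻¹⁴ W
In dBm: 10 log₁₀(3.05×10⁻¹⁴ / 10⁻³) = −105.2 dBm

−105.2 dBm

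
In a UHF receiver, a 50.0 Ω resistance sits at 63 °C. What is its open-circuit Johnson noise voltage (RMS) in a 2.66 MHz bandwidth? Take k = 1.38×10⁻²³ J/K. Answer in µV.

T = 63 °C + 273.15 = 336.15 K
V_n = √(4kTRB)
4kTRB = 4 × 1.38×10⁻²³ × 336.15 × 5.00×10¹ × 2.66×10⁶ = 2.47×10⁻¹² V²
V_n = √(2.47×10⁻¹²) = 1.57×10⁻⁶ V = 1.57 µV

1.57 µV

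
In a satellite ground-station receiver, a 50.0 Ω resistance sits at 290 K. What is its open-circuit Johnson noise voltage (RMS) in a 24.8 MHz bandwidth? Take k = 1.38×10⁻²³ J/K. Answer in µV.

4.46 µV

V_n = √(4kTRB)
4kTRB = 4 × 1.38×10⁻²³ × 290 × 5.00×10¹ × 2.48×10⁷ = 1.98×10⁻¹¹ V²
V_n = √(1.98×10⁻¹¹) = 4.46×10⁻⁶ V = 4.46 µV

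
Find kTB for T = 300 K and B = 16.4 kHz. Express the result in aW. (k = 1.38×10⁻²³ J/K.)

67.9 aW

P_n = kTB = 1.38×10⁻²³ × 300 × 1.64×10⁴ = 6.79×10⁻¹⁷ W = 67.9 aW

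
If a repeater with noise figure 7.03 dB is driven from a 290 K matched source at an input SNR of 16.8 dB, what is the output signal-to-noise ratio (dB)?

9.77 dB

By definition F = SNR_in/SNR_out, so in dB: SNR_out = SNR_in − NF
SNR_out = 16.8 − 7.03 = 9.77 dB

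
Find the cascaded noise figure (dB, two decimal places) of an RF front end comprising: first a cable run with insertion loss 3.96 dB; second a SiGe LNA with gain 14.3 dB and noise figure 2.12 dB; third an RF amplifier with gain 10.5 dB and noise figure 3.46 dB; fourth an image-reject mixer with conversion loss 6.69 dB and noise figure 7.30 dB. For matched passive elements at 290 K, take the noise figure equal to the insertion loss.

6.24 dB

Convert to linear (a loss of L dB is a gain of −L dB): F_i = 10^(NF_i/10), G_i = 10^(G_i,dB/10)
  Stage 1: F_1 = 10^(3.96/10) = 2.489, G_1 = 10^(−3.96/10) = 0.4018
  Stage 2: F_2 = 10^(2.12/10) = 1.629, G_2 = 10^(14.3/10) = 26.92
  Stage 3: F_3 = 10^(3.46/10) = 2.218, G_3 = 10^(10.5/10) = 11.22
  Stage 4: F_4 = 10^(7.30/10) = 5.370, G_4 = 10^(−6.69/10) = 0.2143
Friis cascade:
  F = 2.489 + (1.629 − 1)/0.4018 + (2.218 − 1)/10.81 + (5.370 − 1)/121.3 = 4.204
NF = 10 log₁₀(4.204) = 6.24 dB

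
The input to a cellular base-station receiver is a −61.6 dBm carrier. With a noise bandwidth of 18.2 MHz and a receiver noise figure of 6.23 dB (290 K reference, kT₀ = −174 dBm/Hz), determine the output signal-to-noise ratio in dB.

Noise floor: N = −174 + 10 log₁₀(B) + NF
10 log₁₀(1.82×10⁷) = 72.6 dB
N = −174 + 72.6 + 6.23 = −95.17 dBm
SNR = P_sig − N = −61.6 − (−95.17) = 33.57 dB → 33.6 dB

33.6 dB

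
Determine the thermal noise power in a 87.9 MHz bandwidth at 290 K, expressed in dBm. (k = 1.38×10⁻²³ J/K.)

P_n = kTB = 1.38×10⁻²³ × 290 × 8.79×10⁷ = 3.52×10⁻¹³ W
In dBm: 10 log₁₀(3.52×10⁻¹³ / 10⁻³) = −94.5 dBm

−94.5 dBm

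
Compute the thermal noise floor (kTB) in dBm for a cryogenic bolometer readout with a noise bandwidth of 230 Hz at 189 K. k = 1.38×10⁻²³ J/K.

−152.2 dBm

P_n = kTB = 1.38×10⁻²³ × 189 × 2.30×10² = 6.00×10⁻¹⁹ W
In dBm: 10 log₁₀(6.00×10⁻¹⁹ / 10⁻³) = −152.2 dBm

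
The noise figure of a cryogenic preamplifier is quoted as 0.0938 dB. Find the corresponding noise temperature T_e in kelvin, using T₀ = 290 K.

F = 10^(0.0938/10) = 1.02183
T_e = (F − 1)·T₀ = (1.02183 − 1) × 290 = 6.33 K

6.33 K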